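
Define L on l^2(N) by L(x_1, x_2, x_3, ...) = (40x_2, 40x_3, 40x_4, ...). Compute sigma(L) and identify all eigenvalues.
sigma(L) = closed disk {z in C : |z| ≤ 40}; sigma_p(L) = open disk {z in C : |z| < 40}

Note L = 40·V where V is the unit left shift (V x)_k = x_{k+1}; so sigma(L) = 40·sigma(V) and ||L|| = 40||V||. ||L x||^2 = 1600sum_{k≥2} |x_k|^2 ≤ 1600||x||^2, with equality on {x : x_1 = 0}, so ||L|| = 40. For any lambda with |lambda| < 40, set r = lambda/40 (|r| < 1); the vector x = (1, r, r^2, ...) is in l^2 and satisfies L x = 40(r, r^2, ...) = lambda x, so lambda is an eigenvalue. On the boundary |lambda| = 40 the geometric series diverges, so no l^2 eigenvector exists, but these lambda lie in the approximate point spectrum. Hence sigma(L) is the closed disk of radius 40 and sigma_p(L) is the open disk.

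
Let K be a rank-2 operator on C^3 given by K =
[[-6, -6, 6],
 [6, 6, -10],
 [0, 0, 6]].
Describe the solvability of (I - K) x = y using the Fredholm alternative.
(I - K) is invertible (det(I - K) = -5 ≠ 0), so for every y in C^3 the equation (I - K) x = y has a unique solution.

K has rank 2 and factors as K = U V^T = u1 v1^T + u2 v2^T with u1 = (0, 2, -3), v1 = (0, 0, -2), u2 = (2, -2, 0), v2 = (-3, -3, 3) (multiplying out reproduces the displayed K). The nonzero eigenvalues of U V^T coincide with those of the 2 x 2 matrix G = V^T U = [[v1·u1, v1·u2], [v2·u1, v2·u2]] = [[6, 0], [-15, 0]], and by the Sylvester determinant identity det(I_3 - U V^T) = det(I_2 - V^T U) = det([[-5, 0], [15, 1]]) = (-5)(1) - (0)(15) = -5. (Direct check: I - K =
[[7, 6, -6],
 [-6, -5, 10],
 [0, 0, -5]]
has determinant -5.) The finite-dimensional Fredholm alternative says: either (I - K) is invertible, or ker(I - K) ≠ {0} and then range(I - K) = ker((I - K)^*)^⊥, with dim ker(I - K) = dim ker((I - K)^*). Since det(I - K) ≠ 0, 1 is not an eigenvalue of K and ker(I - K) = {0}, so we are in the first case: for every y there is a unique x = (I - K)^(-1) y. (Explicitly, by the Woodbury identity, (I - U V^T)^(-1) = I + U (I_2 - G)^(-1) V^T.)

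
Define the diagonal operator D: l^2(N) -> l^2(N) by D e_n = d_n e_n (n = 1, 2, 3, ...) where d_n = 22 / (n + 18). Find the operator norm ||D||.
||D|| = 22/19 (attained at n = 1)

For D diagonal, ||D|| = sup_n |d_n| = sup_n 22/(n + 18). This is positive and strictly decreasing in n, so the supremum is attained at n = 1: d_1 = 22/(1 + 18) = 22/19. Hence ||D|| = 22/19.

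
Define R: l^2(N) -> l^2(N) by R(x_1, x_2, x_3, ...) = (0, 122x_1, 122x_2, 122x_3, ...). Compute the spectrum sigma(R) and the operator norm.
sigma(R) = closed disk {z in C : |z| ≤ 122}; ||R|| = 122

Note R = 122·U where U is the unit right shift (U x)_k = x_{k-1} (with x_0 := 0); so ||R|| = 122||U|| and sigma(R) = 122·sigma(U). ||R x||^2 = sum_{k≥1} |122x_k|^2 = 14884||x||^2, so ||R|| = 122 and sigma(R) ⊂ {|z| ≤ 122}. For any |lambda| < 122, the equation (R - lambda I) x = 0 forces x_1 = 0, then 122x_k = lambda x_{k+1} ⇒ x = 0, so R has no eigenvalues. But (R - lambda I) is not surjective for |lambda| < 122: solving (R - lambda I) x = e_1 would require x_n proportional to (lambda/122)^(-n), which is not in l^2. So every |lambda| < 122 lies in the residual spectrum. The boundary |lambda| = 122 is in the approximate point spectrum (the spectrum is closed). Hence sigma(R) is the closed disk of radius 122.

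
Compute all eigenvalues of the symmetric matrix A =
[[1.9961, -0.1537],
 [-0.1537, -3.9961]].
sigma(A) ≈ {-4, 2}

A is real symmetric, so its spectrum consists of real eigenvalues. Expanding the characteristic polynomial of the displayed matrix gives
  det(λ I - A) = p(λ) = λ^2 + (2)λ + (-8).
Solving p(λ) = 0 yields eigenvalues ≈ -4, 2. (A is shown rounded to 4 decimals, so these recover the underlying integer eigenvalues to within that precision.)
Verification: the trace of A = -2 equals the sum of eigenvalues -2, and det(A) ≈ -8.0002 matches the eigenvalue product -8.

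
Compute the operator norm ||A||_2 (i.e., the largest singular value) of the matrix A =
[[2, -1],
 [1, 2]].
||A||_2 = sqrt(5) ≈ 2.2361 (= sqrt(largest eigenvalue of A^T A))

||A||_2 = sigma_max(A) = sqrt(lambda_max(A^T A)). Form the symmetric matrix M = A^T A =
[[5, 0],
 [0, 5]].
Its characteristic polynomial (trace, determinant of M give the coefficients) is
  p(λ) = det(λ I - M) = λ^2 - 10λ + 25.
For λ^2 - 10λ + 25 the discriminant is 0. It is a perfect square (0^2), so the roots are rational: λ = (10 ± 0)/2 = 5, 5.
So the eigenvalues of A^T A are ≈ 5, 5 (all ≥ 0, as they must be for A^T A). The largest is λ_max = 5, hence ||A||_2 = sqrt(λ_max) = sqrt(5) ≈ 2.2361.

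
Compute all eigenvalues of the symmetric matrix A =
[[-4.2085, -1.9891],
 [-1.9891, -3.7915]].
sigma(A) ≈ {-6, -2}

A is real symmetric, so its spectrum consists of real eigenvalues. Expanding the characteristic polynomial of the displayed matrix gives
  det(λ I - A) = p(λ) = λ^2 + (8)λ + (12).
Solving p(λ) = 0 yields eigenvalues ≈ -6, -2. (A is shown rounded to 4 decimals, so these recover the underlying integer eigenvalues to within that precision.)
Verification: the trace of A = -8 equals the sum of eigenvalues -8, and det(A) ≈ 12.0000 matches the eigenvalue product 12.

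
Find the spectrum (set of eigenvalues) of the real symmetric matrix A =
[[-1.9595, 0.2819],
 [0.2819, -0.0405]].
sigma(A) ≈ {-2, 0}

A is real symmetric, so its spectrum consists of real eigenvalues. Expanding the characteristic polynomial of the displayed matrix gives
  det(λ I - A) = p(λ) = λ^2 + (2)λ + (0).
Solving p(λ) = 0 yields eigenvalues ≈ -2, 0. (A is shown rounded to 4 decimals, so these recover the underlying integer eigenvalues to within that precision.)
Verification: the trace of A = -2 equals the sum of eigenvalues -2, and det(A) ≈ -0.0001 matches the eigenvalue product 0.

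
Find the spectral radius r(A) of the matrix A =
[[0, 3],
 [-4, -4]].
r(A) = sqrt(12) ≈ 3.4641

The eigenvalues of A are the roots of its characteristic polynomial. With M = A (coefficients from the trace and determinant):
  p(λ) = det(λ I - M) = λ^2 + 4λ + 12.
For λ^2 + 4λ + 12 the discriminant is -32. It is negative, so the roots are the complex-conjugate pair λ = -2 ± (sqrt(32)/2) i ≈ -2 ± 2.8284i. For a conjugate pair the product of the roots equals the constant term, so |λ|^2 = 12 and |λ| = sqrt(12) ≈ 3.4641.
Thus the eigenvalues (to 4 decimals) are -2 ± 2.8284i (modulus 3.4641). The spectral radius is the largest modulus: r(A) = sqrt(12) ≈ 3.4641. (Cross-check: r(A) ≤ ||A||_2 ≈ 6.0927; equality holds whenever A is normal, though it can also hold for some non-normal A.)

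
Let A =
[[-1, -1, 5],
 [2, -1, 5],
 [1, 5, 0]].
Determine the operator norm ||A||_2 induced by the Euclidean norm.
||A||_2 ≈ 7.3464 (= sqrt(largest eigenvalue of A^T A))

||A||_2 = sigma_max(A) = sqrt(lambda_max(A^T A)). Form the symmetric matrix M = A^T A =
[[6, 4, 5],
 [4, 27, -10],
 [5, -10, 50]].
Its characteristic polynomial (trace, sum of principal 2x2 minors, determinant of M give the coefficients) is
  p(λ) = det(λ I - M) = λ^3 - 83λ^2 + 1671λ - 5625.
No integer candidate from the rational root theorem (±divisors of 5625) is a root, so the roots are irrational. The cubic discriminant is Δ = 895571280 > 0, so there are three distinct real roots. p(4) = -205 and p(5) = 780 have opposite signs, so a root lies in (4, 5); Newton's method refines it to λ ≈ 4.1969. p(24) = 495 and p(25) = -100 have opposite signs, so a root lies in (24, 25); Newton's method refines it to λ ≈ 24.8341. p(53) = -1332 and p(54) = 45 have opposite signs, so a root lies in (53, 54); Newton's method refines it to λ ≈ 53.969. Check (Vieta): the three roots sum to 83, matching tr M = 83.
So the eigenvalues of A^T A are ≈ 4.1969, 24.8341, 53.969 (all ≥ 0, as they must be for A^T A). The largest is λ_max ≈ 53.969, hence ||A||_2 = sqrt(λ_max) ≈ 7.3464.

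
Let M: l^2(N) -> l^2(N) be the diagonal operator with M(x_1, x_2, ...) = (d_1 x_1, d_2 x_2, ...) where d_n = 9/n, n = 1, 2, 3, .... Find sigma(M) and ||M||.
sigma(M) = {9/n : n ≥ 1} ∪ {0}; ||M|| = 9

A bounded diagonal operator on l^2 with diagonal entries d_n has spectrum equal to the closure of {d_n : n ≥ 1}: every d_n is an eigenvalue (with eigenvector e_n), so {d_n} ⊂ sigma(M); the spectrum is closed, so its closure is too; and for lambda not in the closure, (M - lambda I) has bounded inverse (the diagonal entries 1/(d_n - lambda) are bounded). For our sequence d_n = 9/n, n = 1, 2, 3, ...:
  - {d_n} = {9/n : n ≥ 1}; the only limit point is 0
  - closure = {9/n : n ≥ 1} ∪ {0}
For the norm: a diagonal operator has ||M|| = sup_n |d_n|. Here d_n = 9/n is positive and decreasing, so sup_n |d_n| = d_1 = 9. So ||M|| = 9.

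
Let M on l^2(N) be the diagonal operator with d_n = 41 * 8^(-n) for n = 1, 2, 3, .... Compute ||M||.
||M|| = 41/8 (attained at n = 1)

For M diagonal, ||M|| = sup_n |d_n|. The sequence d_n = 41 * 8^(-n) is positive and strictly decreasing (ratio 8^(-1) < 1), so the supremum is d_1 = 41/8. Hence ||M|| = 41/8.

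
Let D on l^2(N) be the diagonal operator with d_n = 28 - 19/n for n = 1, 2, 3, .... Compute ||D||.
||D|| = 28

For a diagonal operator on l^2 with entries d_n, ||D|| = sup_n |d_n|. Here d_1 = 9, d_2 = 37/2, ..., and d_n = 28 - 19/n increases monotonically toward 28. All terms lie in [9, 28), so |d_n| = d_n and the supremum is the limit 28, which is not attained by any individual d_n. Hence ||D|| = 28.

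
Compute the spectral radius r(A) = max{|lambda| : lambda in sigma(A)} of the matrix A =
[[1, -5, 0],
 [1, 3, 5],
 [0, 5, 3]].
r(A) ≈ 7.6375

The eigenvalues of A are the roots of its characteristic polynomial. With M = A (coefficients from the trace, the sum of principal 2x2 minors, and det A):
  p(λ) = det(λ I - M) = λ^3 - 7λ^2 - 5λ + 1.
No integer candidate from the rational root theorem (±divisors of 1) is a root, so the roots are irrational. The cubic discriminant is Δ = 3700 > 0, so there are three distinct real roots. p(-1) = -2 and p(0) = 1 have opposite signs, so a root lies in (-1, 0); Newton's method refines it to λ ≈ -0.801. p(0) = 1 and p(1) = -10 have opposite signs, so a root lies in (0, 1); Newton's method refines it to λ ≈ 0.1635. p(7) = -34 and p(8) = 25 have opposite signs, so a root lies in (7, 8); Newton's method refines it to λ ≈ 7.6375. Check (Vieta): the three roots sum to 7, matching tr M = 7.
Thus the eigenvalues (to 4 decimals) are -0.801 (modulus 0.801); 0.1635 (modulus 0.1635); 7.6375 (modulus 7.6375). The spectral radius is the largest modulus: r(A) ≈ 7.6375. (Cross-check: r(A) ≤ ||A||_2 ≈ 8.8891; equality holds whenever A is normal, though it can also hold for some non-normal A.)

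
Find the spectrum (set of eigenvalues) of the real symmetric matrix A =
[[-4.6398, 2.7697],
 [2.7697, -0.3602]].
sigma(A) ≈ {-6, 1}

A is real symmetric, so its spectrum consists of real eigenvalues. Expanding the characteristic polynomial of the displayed matrix gives
  det(λ I - A) = p(λ) = λ^2 + (5)λ + (-6).
Solving p(λ) = 0 yields eigenvalues ≈ -6, 1. (A is shown rounded to 4 decimals, so these recover the underlying integer eigenvalues to within that precision.)
Verification: the trace of A = -5 equals the sum of eigenvalues -5, and det(A) ≈ -6.0000 matches the eigenvalue product -6.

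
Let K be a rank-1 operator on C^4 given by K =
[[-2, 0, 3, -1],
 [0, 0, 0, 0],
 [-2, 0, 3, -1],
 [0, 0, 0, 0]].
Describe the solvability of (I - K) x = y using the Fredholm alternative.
(I - K) is singular (det(I - K) = 0, i.e. 1 ∈ sigma(K)). (I - K) x = y is solvable iff y ⊥ ker((I - K)^*) = span{(-2, 0, 3, -1)}, i.e. iff -2y_1 + 3y_3 - y_4 = 0. When solvable, the solutions are x = y + c·(1, 0, 1, 0), c arbitrary (ker(I - K) = span{(1, 0, 1, 0)}, dimension 1).

K has rank 1, so it is an outer product K = u v^T: every row of K is a multiple of one row vector. Reading off the entries, u = (1, 0, 1, 0) and v = (-2, 0, 3, -1) (row i of K equals u_i·v^T). A rank-one matrix u v^T satisfies K u = u (v·u) and kills the (3)-dimensional subspace v^⊥, so its characteristic polynomial is lambda^3 (lambda - v·u) with v·u = tr K = 1. Hence the eigenvalues of I - K are 1 (multiplicity 3) and 1 - (1) = 0, so det(I - K) = 0. (Direct check: I - K =
[[3, 0, -3, 1],
 [0, 1, 0, 0],
 [2, 0, -2, 1],
 [0, 0, 0, 1]]
has determinant 0.) So 1 is an eigenvalue of K and (I - K) is not invertible. The finite-dimensional Fredholm alternative says: either (I - K) is invertible, or ker(I - K) ≠ {0} and then range(I - K) = ker((I - K)^*)^⊥, with dim ker(I - K) = dim ker((I - K)^*). We are in the second case, so we need both kernels. Kernel of I - K: (I - K) u = u - u (v·u) = u - u = 0, so ker(I - K) = span{u} = span{(1, 0, 1, 0)} (it is exactly 1-dimensional because rank(I - K) = 3). Kernel of the adjoint: K is real, so (I - K)^* = I - K^T = I - v u^T, and (I - v u^T) v = v - v (u·v) = 0; hence ker((I - K)^*) = span{v} = span{(-2, 0, 3, -1)}. Therefore (I - K) x = y is solvable iff <y, v> = 0, i.e. iff -2y_1 + 3y_3 - y_4 = 0. When this holds, K y = u (v·y) = 0, so (I - K) y = y and x = y is a particular solution; the full solution set is the line x = y + c·u = y + c·(1, 0, 1, 0), c ∈ C.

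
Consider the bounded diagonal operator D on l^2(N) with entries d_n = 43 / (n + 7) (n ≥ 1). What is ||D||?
||D|| = 43/8 (attained at n = 1)

For D diagonal, ||D|| = sup_n |d_n| = sup_n 43/(n + 7). This is positive and strictly decreasing in n, so the supremum is attained at n = 1: d_1 = 43/(1 + 7) = 43/8. Hence ||D|| = 43/8.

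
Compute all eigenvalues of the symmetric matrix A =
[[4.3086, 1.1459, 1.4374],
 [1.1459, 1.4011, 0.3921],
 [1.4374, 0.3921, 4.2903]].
sigma(A) ≈ {1, 3, 6}

A is real symmetric, so its spectrum consists of real eigenvalues. Expanding the characteristic polynomial of the displayed matrix gives
  det(λ I - A) = p(λ) = λ^3 + (-10)λ^2 + (27)λ + (-18).
Solving p(λ) = 0 yields eigenvalues ≈ 1, 3, 6. (A is shown rounded to 4 decimals, so these recover the underlying integer eigenvalues to within that precision.)
Verification: the trace of A = 10 equals the sum of eigenvalues 10, and det(A) ≈ 18.0005 matches the eigenvalue product 18.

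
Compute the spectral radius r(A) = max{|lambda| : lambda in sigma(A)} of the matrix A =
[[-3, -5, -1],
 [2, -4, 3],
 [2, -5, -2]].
r(A) ≈ 5.8169

The eigenvalues of A are the roots of its characteristic polynomial. With M = A (coefficients from the trace, the sum of principal 2x2 minors, and det A):
  p(λ) = det(λ I - M) = λ^3 + 9λ^2 + 53λ + 117.
No integer candidate from the rational root theorem (±divisors of 117) is a root, so the roots are irrational. The cubic discriminant is Δ = -74192 < 0, so there is one real root and a complex-conjugate pair. p(-4) = -15 and p(-3) = 12 have opposite signs, so a root lies in (-4, -3); Newton's method refines it to λ ≈ -3.4578. Dividing out (λ - (-3.4578)) leaves approximately λ^2 + 5.5422λ + 33.8361. For λ^2 + 5.5422λ + 33.8361 the discriminant is -104.6289. It is negative, so the remaining roots are the complex-conjugate pair λ ≈ -2.7711 ± 5.1144i. Their product equals the constant term, so |λ|^2 ≈ 33.8361 and |λ| ≈ 5.8169.
Thus the eigenvalues (to 4 decimals) are -3.4578 (modulus 3.4578); -2.7711 ± 5.1144i (modulus 5.8169). The spectral radius is the largest modulus: r(A) ≈ 5.8169. (Cross-check: r(A) ≤ ||A||_2 ≈ 8.1439; equality holds whenever A is normal, though it can also hold for some non-normal A.)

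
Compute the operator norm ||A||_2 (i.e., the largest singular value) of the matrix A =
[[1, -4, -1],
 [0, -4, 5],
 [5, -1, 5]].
||A||_2 ≈ 8.7854 (= sqrt(largest eigenvalue of A^T A))

||A||_2 = sigma_max(A) = sqrt(lambda_max(A^T A)). Form the symmetric matrix M = A^T A =
[[26, -9, 24],
 [-9, 33, -21],
 [24, -21, 51]].
Its characteristic polynomial (trace, sum of principal 2x2 minors, determinant of M give the coefficients) is
  p(λ) = det(λ I - M) = λ^3 - 110λ^2 + 2769λ - 18225.
No integer candidate from the rational root theorem (±divisors of 18225) is a root, so the roots are irrational. The cubic discriminant is Δ = 1774160289 > 0, so there are three distinct real roots. p(10) = -535 and p(11) = 255 have opposite signs, so a root lies in (10, 11); Newton's method refines it to λ ≈ 10.6548. p(22) = 101 and p(23) = -561 have opposite signs, so a root lies in (22, 23); Newton's method refines it to λ ≈ 22.1613. p(77) = -669 and p(78) = 3069 have opposite signs, so a root lies in (77, 78); Newton's method refines it to λ ≈ 77.1839. Check (Vieta): the three roots sum to 110, matching tr M = 110.
So the eigenvalues of A^T A are ≈ 10.6548, 22.1613, 77.1839 (all ≥ 0, as they must be for A^T A). The largest is λ_max ≈ 77.1839, hence ||A||_2 = sqrt(λ_max) ≈ 8.7854.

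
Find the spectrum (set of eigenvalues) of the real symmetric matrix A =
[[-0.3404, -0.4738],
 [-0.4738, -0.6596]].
sigma(A) ≈ {-1, 0}

A is real symmetric, so its spectrum consists of real eigenvalues. Expanding the characteristic polynomial of the displayed matrix gives
  det(λ I - A) = p(λ) = λ^2 + (1)λ + (0).
Solving p(λ) = 0 yields eigenvalues ≈ -1, 0. (A is shown rounded to 4 decimals, so these recover the underlying integer eigenvalues to within that precision.)
Verification: the trace of A = -1 equals the sum of eigenvalues -1, and det(A) ≈ 0.0000 matches the eigenvalue product 0.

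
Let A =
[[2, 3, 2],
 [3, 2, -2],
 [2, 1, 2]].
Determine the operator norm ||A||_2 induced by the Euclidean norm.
||A||_2 ≈ 5.5245 (= sqrt(largest eigenvalue of A^T A))

||A||_2 = sigma_max(A) = sqrt(lambda_max(A^T A)). Form the symmetric matrix M = A^T A =
[[17, 14, 2],
 [14, 14, 4],
 [2, 4, 12]].
Its characteristic polynomial (trace, sum of principal 2x2 minors, determinant of M give the coefficients) is
  p(λ) = det(λ I - M) = λ^3 - 43λ^2 + 394λ - 400.
No integer candidate from the rational root theorem (±divisors of 400) is a root, so the roots are irrational. The cubic discriminant is Δ = 32830628 > 0, so there are three distinct real roots. p(1) = -48 and p(2) = 224 have opposite signs, so a root lies in (1, 2); Newton's method refines it to λ ≈ 1.1575. p(11) = 62 and p(12) = -136 have opposite signs, so a root lies in (11, 12); Newton's method refines it to λ ≈ 11.3227. p(30) = -280 and p(31) = 282 have opposite signs, so a root lies in (30, 31); Newton's method refines it to λ ≈ 30.5198. Check (Vieta): the three roots sum to 43, matching tr M = 43.
So the eigenvalues of A^T A are ≈ 1.1575, 11.3227, 30.5198 (all ≥ 0, as they must be for A^T A). The largest is λ_max ≈ 30.5198, hence ||A||_2 = sqrt(λ_max) ≈ 5.5245.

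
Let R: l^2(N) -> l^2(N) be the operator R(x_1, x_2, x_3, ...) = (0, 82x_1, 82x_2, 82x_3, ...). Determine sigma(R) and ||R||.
sigma(R) = closed disk {z in C : |z| ≤ 82}; ||R|| = 82

Note R = 82·U where U is the unit right shift (U x)_k = x_{k-1} (with x_0 := 0); so ||R|| = 82||U|| and sigma(R) = 82·sigma(U). ||R x||^2 = sum_{k≥1} |82x_k|^2 = 6724||x||^2, so ||R|| = 82 and sigma(R) ⊂ {|z| ≤ 82}. For any |lambda| < 82, the equation (R - lambda I) x = 0 forces x_1 = 0, then 82x_k = lambda x_{k+1} ⇒ x = 0, so R has no eigenvalues. But (R - lambda I) is not surjective for |lambda| < 82: solving (R - lambda I) x = e_1 would require x_n proportional to (lambda/82)^(-n), which is not in l^2. So every |lambda| < 82 lies in the residual spectrum. The boundary |lambda| = 82 is in the approximate point spectrum (the spectrum is closed). Hence sigma(R) is the closed disk of radius 82.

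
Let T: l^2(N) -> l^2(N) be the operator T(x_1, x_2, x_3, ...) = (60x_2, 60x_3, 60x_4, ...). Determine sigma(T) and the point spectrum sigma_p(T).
sigma(T) = closed disk {z in C : |z| ≤ 60}; sigma_p(T) = open disk {z in C : |z| < 60}

Note T = 60·V where V is the unit left shift (V x)_k = x_{k+1}; so sigma(T) = 60·sigma(V) and ||T|| = 60||V||. ||T x||^2 = 3600sum_{k≥2} |x_k|^2 ≤ 3600||x||^2, with equality on {x : x_1 = 0}, so ||T|| = 60. For any lambda with |lambda| < 60, set r = lambda/60 (|r| < 1); the vector x = (1, r, r^2, ...) is in l^2 and satisfies T x = 60(r, r^2, ...) = lambda x, so lambda is an eigenvalue. On the boundary |lambda| = 60 the geometric series diverges, so no l^2 eigenvector exists, but these lambda lie in the approximate point spectrum. Hence sigma(T) is the closed disk of radius 60 and sigma_p(T) is the open disk.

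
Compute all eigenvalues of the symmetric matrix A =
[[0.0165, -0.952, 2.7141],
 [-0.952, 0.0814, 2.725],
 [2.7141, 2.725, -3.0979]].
sigma(A) ≈ {-6, 1, 2}

A is real symmetric, so its spectrum consists of real eigenvalues. Expanding the characteristic polynomial of the displayed matrix gives
  det(λ I - A) = p(λ) = λ^3 + (3)λ^2 + (-16)λ + (12).
Solving p(λ) = 0 yields eigenvalues ≈ -6, 1, 2. (A is shown rounded to 4 decimals, so these recover the underlying integer eigenvalues to within that precision.)
Verification: the trace of A = -3 equals the sum of eigenvalues -3, and det(A) ≈ -12.0005 matches the eigenvalue product -12.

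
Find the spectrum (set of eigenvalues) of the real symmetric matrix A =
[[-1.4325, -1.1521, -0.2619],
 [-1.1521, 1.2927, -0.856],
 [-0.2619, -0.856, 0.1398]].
sigma(A) ≈ {-2, 0, 2}

A is real symmetric, so its spectrum consists of real eigenvalues. Expanding the characteristic polynomial of the displayed matrix gives
  det(λ I - A) = p(λ) = λ^3 + (0)λ^2 + (-4)λ + (0).
Solving p(λ) = 0 yields eigenvalues ≈ -2, 0, 2. (A is shown rounded to 4 decimals, so these recover the underlying integer eigenvalues to within that precision.)
Verification: the trace of A = 0 equals the sum of eigenvalues 0, and det(A) ≈ -0.0000 matches the eigenvalue product 0.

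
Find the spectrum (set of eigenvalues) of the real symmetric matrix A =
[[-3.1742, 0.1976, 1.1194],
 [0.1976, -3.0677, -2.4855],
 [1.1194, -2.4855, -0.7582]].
sigma(A) ≈ {-5, -3, 1}

A is real symmetric, so its spectrum consists of real eigenvalues. Expanding the characteristic polynomial of the displayed matrix gives
  det(λ I - A) = p(λ) = λ^3 + (7)λ^2 + (7)λ + (-15).
Solving p(λ) = 0 yields eigenvalues ≈ -5, -3, 1. (A is shown rounded to 4 decimals, so these recover the underlying integer eigenvalues to within that precision.)
Verification: the trace of A = -7 equals the sum of eigenvalues -7, and det(A) ≈ 15.0004 matches the eigenvalue product 15.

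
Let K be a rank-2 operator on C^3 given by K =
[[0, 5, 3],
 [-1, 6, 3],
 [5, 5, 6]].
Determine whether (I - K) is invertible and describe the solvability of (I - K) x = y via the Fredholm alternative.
(I - K) is singular (det(I - K) = 0, i.e. 1 ∈ sigma(K)). (I - K) x = y is solvable iff y ⊥ ker((I - K)^*) = span{(-1, 1, 0)}, i.e. iff -y_1 + y_2 = 0. When solvable, x is determined up to adding multiples of (1, 2, -3) (ker(I - K) = span{(1, 2, -3)}, dimension 1).

K has rank 2 and factors as K = U V^T = u1 v1^T + u2 v2^T with u1 = (1, 1, 2), v1 = (2, 3, 3), u2 = (2, 3, -1), v2 = (-1, 1, 0) (multiplying out reproduces the displayed K). The nonzero eigenvalues of U V^T coincide with those of the 2 x 2 matrix G = V^T U = [[v1·u1, v1·u2], [v2·u1, v2·u2]] = [[11, 10], [0, 1]], and by the Sylvester determinant identity det(I_3 - U V^T) = det(I_2 - V^T U) = det([[-10, -10], [0, 0]]) = (-10)(0) - (-10)(0) = 0. (Direct check: I - K =
[[1, -5, -3],
 [1, -5, -3],
 [-5, -5, -5]]
has determinant 0.) So 1 is an eigenvalue of K and (I - K) is not invertible. The finite-dimensional Fredholm alternative says: either (I - K) is invertible, or ker(I - K) ≠ {0} and then range(I - K) = ker((I - K)^*)^⊥, with dim ker(I - K) = dim ker((I - K)^*). We are in the second case, so we compute both kernels via the 2 x 2 reduction. If (I - U V^T) x = 0 then x = U (V^T x) lies in the column space of U; writing x = U b gives U (I_2 - G) b = 0, and since u1, u2 are independent, (I_2 - G) b = 0. With I_2 - G = [[-10, -10], [0, 0]] (singular, as its determinant is 0) a null vector is b = (-1, 1), so ker(I - K) = span{-1·u1 + (1)·u2} = span{(1, 2, -3)}. For the adjoint, (I - K)^* = I - K^T = I - V U^T, and the same argument gives ker((I - K)^*) = {V a : (I_2 - G)^T a = 0}; (I_2 - G)^T = [[-10, 0], [-10, 0]] has null vector a = (0, 1), so ker((I - K)^*) = span{0·v1 + (1)·v2} = span{(-1, 1, 0)}. (Both kernels are 1-dimensional, matching rank(I - K) = 2.) Therefore (I - K) x = y is solvable iff <y, (-1, 1, 0)> = 0, i.e. iff -y_1 + y_2 = 0; when solvable the solution set is the line x_p + c·(1, 2, -3), c ∈ C.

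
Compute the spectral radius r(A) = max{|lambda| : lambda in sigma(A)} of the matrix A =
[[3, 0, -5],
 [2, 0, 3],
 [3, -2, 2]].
r(A) ≈ 4.6106

The eigenvalues of A are the roots of its characteristic polynomial. With M = A (coefficients from the trace, the sum of principal 2x2 minors, and det A):
  p(λ) = det(λ I - M) = λ^3 - 5λ^2 + 27λ - 38.
No integer candidate from the rational root theorem (±divisors of 38) is a root, so the roots are irrational. The cubic discriminant is Δ = -26155 < 0, so there is one real root and a complex-conjugate pair. p(1) = -15 and p(2) = 4 have opposite signs, so a root lies in (1, 2); Newton's method refines it to λ ≈ 1.7876. Dividing out (λ - (1.7876)) leaves approximately λ^2 - 3.2124λ + 21.2575. For λ^2 - 3.2124λ + 21.2575 the discriminant is -74.7105. It is negative, so the remaining roots are the complex-conjugate pair λ ≈ 1.6062 ± 4.3218i. Their product equals the constant term, so |λ|^2 ≈ 21.2575 and |λ| ≈ 4.6106.
Thus the eigenvalues (to 4 decimals) are 1.7876 (modulus 1.7876); 1.6062 ± 4.3218i (modulus 4.6106). The spectral radius is the largest modulus: r(A) ≈ 4.6106. (Cross-check: r(A) ≤ ||A||_2 ≈ 6.2288; equality holds whenever A is normal, though it can also hold for some non-normal A.)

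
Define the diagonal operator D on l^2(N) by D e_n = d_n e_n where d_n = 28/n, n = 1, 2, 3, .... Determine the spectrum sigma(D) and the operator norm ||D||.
sigma(D) = {28/n : n ≥ 1} ∪ {0}; ||D|| = 28

A bounded diagonal operator on l^2 with diagonal entries d_n has spectrum equal to the closure of {d_n : n ≥ 1}: every d_n is an eigenvalue (with eigenvector e_n), so {d_n} ⊂ sigma(D); the spectrum is closed, so its closure is too; and for lambda not in the closure, (D - lambda I) has bounded inverse (the diagonal entries 1/(d_n - lambda) are bounded). For our sequence d_n = 28/n, n = 1, 2, 3, ...:
  - {d_n} = {28/n : n ≥ 1}; the only limit point is 0
  - closure = {28/n : n ≥ 1} ∪ {0}
For the norm: a diagonal operator has ||D|| = sup_n |d_n|. Here d_n = 28/n is positive and decreasing, so sup_n |d_n| = d_1 = 28. So ||D|| = 28.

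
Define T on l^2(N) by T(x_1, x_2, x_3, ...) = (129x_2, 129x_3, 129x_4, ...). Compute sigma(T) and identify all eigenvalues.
sigma(T) = closed disk {z in C : |z| ≤ 129}; sigma_p(T) = open disk {z in C : |z| < 129}

Note T = 129·V where V is the unit left shift (V x)_k = x_{k+1}; so sigma(T) = 129·sigma(V) and ||T|| = 129||V||. ||T x||^2 = 16641sum_{k≥2} |x_k|^2 ≤ 16641||x||^2, with equality on {x : x_1 = 0}, so ||T|| = 129. For any lambda with |lambda| < 129, set r = lambda/129 (|r| < 1); the vector x = (1, r, r^2, ...) is in l^2 and satisfies T x = 129(r, r^2, ...) = lambda x, so lambda is an eigenvalue. On the boundary |lambda| = 129 the geometric series diverges, so no l^2 eigenvector exists, but these lambda lie in the approximate point spectrum. Hence sigma(T) is the closed disk of radius 129 and sigma_p(T) is the open disk.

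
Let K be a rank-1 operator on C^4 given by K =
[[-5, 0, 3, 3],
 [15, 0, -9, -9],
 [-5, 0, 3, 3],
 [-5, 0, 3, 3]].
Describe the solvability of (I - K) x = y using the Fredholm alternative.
(I - K) is singular (det(I - K) = 0, i.e. 1 ∈ sigma(K)). (I - K) x = y is solvable iff y ⊥ ker((I - K)^*) = span{(-5, 0, 3, 3)}, i.e. iff -5y_1 + 3y_3 + 3y_4 = 0. When solvable, the solutions are x = y + c·(1, -3, 1, 1), c arbitrary (ker(I - K) = span{(1, -3, 1, 1)}, dimension 1).

K has rank 1, so it is an outer product K = u v^T: every row of K is a multiple of one row vector. Reading off the entries, u = (1, -3, 1, 1) and v = (-5, 0, 3, 3) (row i of K equals u_i·v^T). A rank-one matrix u v^T satisfies K u = u (v·u) and kills the (3)-dimensional subspace v^⊥, so its characteristic polynomial is lambda^3 (lambda - v·u) with v·u = tr K = 1. Hence the eigenvalues of I - K are 1 (multiplicity 3) and 1 - (1) = 0, so det(I - K) = 0. (Direct check: I - K =
[[6, 0, -3, -3],
 [-15, 1, 9, 9],
 [5, 0, -2, -3],
 [5, 0, -3, -2]]
has determinant 0.) So 1 is an eigenvalue of K and (I - K) is not invertible. The finite-dimensional Fredholm alternative says: either (I - K) is invertible, or ker(I - K) ≠ {0} and then range(I - K) = ker((I - K)^*)^⊥, with dim ker(I - K) = dim ker((I - K)^*). We are in the second case, so we need both kernels. Kernel of I - K: (I - K) u = u - u (v·u) = u - u = 0, so ker(I - K) = span{u} = span{(1, -3, 1, 1)} (it is exactly 1-dimensional because rank(I - K) = 3). Kernel of the adjoint: K is real, so (I - K)^* = I - K^T = I - v u^T, and (I - v u^T) v = v - v (u·v) = 0; hence ker((I - K)^*) = span{v} = span{(-5, 0, 3, 3)}. Therefore (I - K) x = y is solvable iff <y, v> = 0, i.e. iff -5y_1 + 3y_3 + 3y_4 = 0. When this holds, K y = u (v·y) = 0, so (I - K) y = y and x = y is a particular solution; the full solution set is the line x = y + c·u = y + c·(1, -3, 1, 1), c ∈ C.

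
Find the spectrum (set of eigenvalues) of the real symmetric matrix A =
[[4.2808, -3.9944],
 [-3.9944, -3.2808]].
sigma(A) ≈ {-5, 6}

A is real symmetric, so its spectrum consists of real eigenvalues. Expanding the characteristic polynomial of the displayed matrix gives
  det(λ I - A) = p(λ) = λ^2 + (-1)λ + (-30).
Solving p(λ) = 0 yields eigenvalues ≈ -5, 6. (A is shown rounded to 4 decimals, so these recover the underlying integer eigenvalues to within that precision.)
Verification: the trace of A = 1 equals the sum of eigenvalues 1, and det(A) ≈ -29.9997 matches the eigenvalue product -30.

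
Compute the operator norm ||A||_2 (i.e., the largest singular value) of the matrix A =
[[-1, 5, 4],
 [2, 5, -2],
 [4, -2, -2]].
||A||_2 ≈ 7.8479 (= sqrt(largest eigenvalue of A^T A))

||A||_2 = sigma_max(A) = sqrt(lambda_max(A^T A)). Form the symmetric matrix M = A^T A =
[[21, -3, -16],
 [-3, 54, 14],
 [-16, 14, 24]].
Its characteristic polynomial (trace, sum of principal 2x2 minors, determinant of M give the coefficients) is
  p(λ) = det(λ I - M) = λ^3 - 99λ^2 + 2473λ - 10404.
No integer candidate from the rational root theorem (±divisors of 10404) is a root, so the roots are irrational. The cubic discriminant is Δ = 1990180589 > 0, so there are three distinct real roots. p(5) = -389 and p(6) = 1086 have opposite signs, so a root lies in (5, 6); Newton's method refines it to λ ≈ 5.2531. p(32) = 124 and p(33) = -669 have opposite signs, so a root lies in (32, 33); Newton's method refines it to λ ≈ 32.1567. p(61) = -949 and p(62) = 694 have opposite signs, so a root lies in (61, 62); Newton's method refines it to λ ≈ 61.5902. Check (Vieta): the three roots sum to 99, matching tr M = 99.
So the eigenvalues of A^T A are ≈ 5.2531, 32.1567, 61.5902 (all ≥ 0, as they must be for A^T A). The largest is λ_max ≈ 61.5902, hence ||A||_2 = sqrt(λ_max) ≈ 7.8479.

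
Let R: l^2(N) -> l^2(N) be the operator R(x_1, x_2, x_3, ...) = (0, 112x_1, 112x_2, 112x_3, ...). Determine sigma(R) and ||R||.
sigma(R) = closed disk {z in C : |z| ≤ 112}; ||R|| = 112

Note R = 112·U where U is the unit right shift (U x)_k = x_{k-1} (with x_0 := 0); so ||R|| = 112||U|| and sigma(R) = 112·sigma(U). ||R x||^2 = sum_{k≥1} |112x_k|^2 = 12544||x||^2, so ||R|| = 112 and sigma(R) ⊂ {|z| ≤ 112}. For any |lambda| < 112, the equation (R - lambda I) x = 0 forces x_1 = 0, then 112x_k = lambda x_{k+1} ⇒ x = 0, so R has no eigenvalues. But (R - lambda I) is not surjective for |lambda| < 112: solving (R - lambda I) x = e_1 would require x_n proportional to (lambda/112)^(-n), which is not in l^2. So every |lambda| < 112 lies in the residual spectrum. The boundary |lambda| = 112 is in the approximate point spectrum (the spectrum is closed). Hence sigma(R) is the closed disk of radius 112.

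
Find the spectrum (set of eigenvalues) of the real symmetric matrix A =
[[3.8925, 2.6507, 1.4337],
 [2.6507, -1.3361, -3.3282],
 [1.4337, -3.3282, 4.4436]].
sigma(A) ≈ {-4, 5, 6}

A is real symmetric, so its spectrum consists of real eigenvalues. Expanding the characteristic polynomial of the displayed matrix gives
  det(λ I - A) = p(λ) = λ^3 + (-7)λ^2 + (-14)λ + (119.9987).
Solving p(λ) = 0 yields eigenvalues ≈ -4, 5, 6. (A is shown rounded to 4 decimals, so these recover the underlying integer eigenvalues to within that precision.)
Verification: the trace of A = 7 equals the sum of eigenvalues 7, and det(A) ≈ -119.9987 matches the eigenvalue product -120.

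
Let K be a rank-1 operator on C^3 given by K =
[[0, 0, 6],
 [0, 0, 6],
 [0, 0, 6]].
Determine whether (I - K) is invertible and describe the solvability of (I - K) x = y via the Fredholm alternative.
(I - K) is invertible (det(I - K) = -5 ≠ 0), so for every y in C^3 the equation (I - K) x = y has a unique solution.

K has rank 1, so it is an outer product K = u v^T: every row of K is a multiple of one row vector. Reading off the entries, u = (3, 3, 3) and v = (0, 0, 2) (row i of K equals u_i·v^T). A rank-one matrix u v^T satisfies K u = u (v·u) and kills the (2)-dimensional subspace v^⊥, so its characteristic polynomial is lambda^2 (lambda - v·u) with v·u = tr K = 6. Hence the eigenvalues of I - K are 1 (multiplicity 2) and 1 - (6) = -5, so det(I - K) = -5. (Direct check: I - K =
[[1, 0, -6],
 [0, 1, -6],
 [0, 0, -5]]
has determinant -5.) The finite-dimensional Fredholm alternative says: either (I - K) is invertible, or ker(I - K) ≠ {0} and then range(I - K) = ker((I - K)^*)^⊥, with dim ker(I - K) = dim ker((I - K)^*). Since det(I - K) ≠ 0, 1 is not an eigenvalue of K and ker(I - K) = {0}, so we are in the first case: for every y there is a unique x = (I - K)^(-1) y. Explicitly, by the Sherman–Morrison formula, (I - u v^T)^(-1) = I + u v^T/(1 - v·u), i.e. (I - K)^(-1) = I + K/(-5).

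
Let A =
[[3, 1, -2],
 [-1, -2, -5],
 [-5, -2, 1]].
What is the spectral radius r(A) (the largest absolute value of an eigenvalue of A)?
r(A) ≈ 6.0975

The eigenvalues of A are the roots of its characteristic polynomial. With M = A (coefficients from the trace, the sum of principal 2x2 minors, and det A):
  p(λ) = det(λ I - M) = λ^3 - 2λ^2 - 24λ - 6.
No integer candidate from the rational root theorem (±divisors of 6) is a root, so the roots are irrational. The cubic discriminant is Δ = 51252 > 0, so there are three distinct real roots. p(-4) = -6 and p(-3) = 21 have opposite signs, so a root lies in (-4, -3); Newton's method refines it to λ ≈ -3.8413. p(-1) = 15 and p(0) = -6 have opposite signs, so a root lies in (-1, 0); Newton's method refines it to λ ≈ -0.2562. p(6) = -6 and p(7) = 71 have opposite signs, so a root lies in (6, 7); Newton's method refines it to λ ≈ 6.0975. Check (Vieta): the three roots sum to 2, matching tr M = 2.
Thus the eigenvalues (to 4 decimals) are -3.8413 (modulus 3.8413); -0.2562 (modulus 0.2562); 6.0975 (modulus 6.0975). The spectral radius is the largest modulus: r(A) ≈ 6.0975. (Cross-check: r(A) ≤ ||A||_2 ≈ 6.5302; equality holds whenever A is normal, though it can also hold for some non-normal A.)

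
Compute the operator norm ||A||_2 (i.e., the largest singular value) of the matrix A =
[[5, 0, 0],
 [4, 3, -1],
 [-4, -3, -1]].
||A||_2 = sqrt((75 + sqrt(3825))/2) ≈ 8.2718 (= sqrt(largest eigenvalue of A^T A))

||A||_2 = sigma_max(A) = sqrt(lambda_max(A^T A)). Form the symmetric matrix M = A^T A =
[[57, 24, 0],
 [24, 18, 0],
 [0, 0, 2]].
Its characteristic polynomial (trace, sum of principal 2x2 minors, determinant of M give the coefficients) is
  p(λ) = det(λ I - M) = λ^3 - 77λ^2 + 600λ - 900.
By the rational root theorem any rational root is an integer divisor of 900. Testing λ = 2: p(2) = 8 - 308 + 1200 - 900 = 0, so λ = 2 is a root. Dividing out (λ - 2) leaves p(λ) = (λ - 2)(λ^2 - 75λ + 450). For λ^2 - 75λ + 450 the discriminant is 3825. It is nonnegative but not a perfect square, so the roots are real and irrational: λ = (75 ± sqrt(3825))/2 ≈ 68.4233, 6.5767.
So the eigenvalues of A^T A are ≈ 2, 6.5767, 68.4233 (all ≥ 0, as they must be for A^T A). The largest is λ_max = (75 + sqrt(3825))/2 ≈ 68.4233, hence ||A||_2 = sqrt(λ_max) = sqrt((75 + sqrt(3825))/2) ≈ 8.2718.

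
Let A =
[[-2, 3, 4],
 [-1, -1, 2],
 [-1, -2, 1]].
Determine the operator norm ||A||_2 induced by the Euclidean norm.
||A||_2 ≈ 5.5712 (= sqrt(largest eigenvalue of A^T A))

||A||_2 = sigma_max(A) = sqrt(lambda_max(A^T A)). Form the symmetric matrix M = A^T A =
[[6, -3, -11],
 [-3, 14, 8],
 [-11, 8, 21]].
Its characteristic polynomial (trace, sum of principal 2x2 minors, determinant of M give the coefficients) is
  p(λ) = det(λ I - M) = λ^3 - 41λ^2 + 310λ - 25.
No integer candidate from the rational root theorem (±divisors of 25) is a root, so the roots are irrational. The cubic discriminant is Δ = 41190625 > 0, so there are three distinct real roots. p(0) = -25 and p(1) = 245 have opposite signs, so a root lies in (0, 1); Newton's method refines it to λ ≈ 0.0815. p(9) = 173 and p(10) = -25 have opposite signs, so a root lies in (9, 10); Newton's method refines it to λ ≈ 9.8802. p(31) = -25 and p(32) = 679 have opposite signs, so a root lies in (31, 32); Newton's method refines it to λ ≈ 31.0383. Check (Vieta): the three roots sum to 41, matching tr M = 41.
So the eigenvalues of A^T A are ≈ 0.0815, 9.8802, 31.0383 (all ≥ 0, as they must be for A^T A). The largest is λ_max ≈ 31.0383, hence ||A||_2 = sqrt(λ_max) ≈ 5.5712.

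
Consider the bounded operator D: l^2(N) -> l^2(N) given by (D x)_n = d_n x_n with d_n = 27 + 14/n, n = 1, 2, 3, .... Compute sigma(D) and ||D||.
sigma(D) = {27 + 14/n : n ≥ 1} ∪ {27}; ||D|| = 41

A bounded diagonal operator on l^2 with diagonal entries d_n has spectrum equal to the closure of {d_n : n ≥ 1}: every d_n is an eigenvalue (with eigenvector e_n), so {d_n} ⊂ sigma(D); the spectrum is closed, so its closure is too; and for lambda not in the closure, (D - lambda I) has bounded inverse (the diagonal entries 1/(d_n - lambda) are bounded). For our sequence d_n = 27 + 14/n, n = 1, 2, 3, ...:
  - {d_n} = {27 + 14/n : n ≥ 1}; the only limit point is 27
  - closure = {27 + 14/n : n ≥ 1} ∪ {27}
For the norm: a diagonal operator has ||D|| = sup_n |d_n|. Here d_n = 27 + 14/n is positive and decreasing, so sup_n |d_n| = d_1 = 27 + 14 = 41. So ||D|| = 41.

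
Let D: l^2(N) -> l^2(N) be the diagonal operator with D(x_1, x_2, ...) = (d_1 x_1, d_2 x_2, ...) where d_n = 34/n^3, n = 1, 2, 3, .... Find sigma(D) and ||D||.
sigma(D) = {34/n^3 : n ≥ 1} ∪ {0}; ||D|| = 34

A bounded diagonal operator on l^2 with diagonal entries d_n has spectrum equal to the closure of {d_n : n ≥ 1}: every d_n is an eigenvalue (with eigenvector e_n), so {d_n} ⊂ sigma(D); the spectrum is closed, so its closure is too; and for lambda not in the closure, (D - lambda I) has bounded inverse (the diagonal entries 1/(d_n - lambda) are bounded). For our sequence d_n = 34/n^3, n = 1, 2, 3, ...:
  - {d_n} = {34/n^3 : n ≥ 1}; the only limit point is 0
  - closure = {34/n^3 : n ≥ 1} ∪ {0}
For the norm: a diagonal operator has ||D|| = sup_n |d_n|. Here d_n = 34/n^3 is positive and decreasing, so sup_n |d_n| = d_1 = 34. So ||D|| = 34.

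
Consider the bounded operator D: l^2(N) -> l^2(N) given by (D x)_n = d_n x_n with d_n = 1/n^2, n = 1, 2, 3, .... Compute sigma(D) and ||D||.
sigma(D) = {1/n^2 : n ≥ 1} ∪ {0}; ||D|| = 1

A bounded diagonal operator on l^2 with diagonal entries d_n has spectrum equal to the closure of {d_n : n ≥ 1}: every d_n is an eigenvalue (with eigenvector e_n), so {d_n} ⊂ sigma(D); the spectrum is closed, so its closure is too; and for lambda not in the closure, (D - lambda I) has bounded inverse (the diagonal entries 1/(d_n - lambda) are bounded). For our sequence d_n = 1/n^2, n = 1, 2, 3, ...:
  - {d_n} = {1/n^2 : n ≥ 1}; the only limit point is 0
  - closure = {1/n^2 : n ≥ 1} ∪ {0}
For the norm: a diagonal operator has ||D|| = sup_n |d_n|. Here d_n = 1/n^2 is positive and decreasing, so sup_n |d_n| = d_1 = 1. So ||D|| = 1.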